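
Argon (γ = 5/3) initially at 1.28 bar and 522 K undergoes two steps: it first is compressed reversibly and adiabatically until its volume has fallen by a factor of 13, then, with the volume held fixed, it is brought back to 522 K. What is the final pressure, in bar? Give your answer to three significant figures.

P₃ ≈ 16.6 bar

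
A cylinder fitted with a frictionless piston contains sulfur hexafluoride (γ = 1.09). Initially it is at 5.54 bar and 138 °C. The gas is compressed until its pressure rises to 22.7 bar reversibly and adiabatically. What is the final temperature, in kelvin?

T₂ ≈ 462 K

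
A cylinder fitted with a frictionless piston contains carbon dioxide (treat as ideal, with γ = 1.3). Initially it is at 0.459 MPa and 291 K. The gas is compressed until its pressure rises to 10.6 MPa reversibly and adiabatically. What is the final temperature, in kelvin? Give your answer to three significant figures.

T₂ ≈ 601 K

Adiabatic: T₂/T₁ = (P₂/P₁)^((γ−1)/γ).
T₂ = 291 × (10.6/0.459)^(0.231) = 600.5 K.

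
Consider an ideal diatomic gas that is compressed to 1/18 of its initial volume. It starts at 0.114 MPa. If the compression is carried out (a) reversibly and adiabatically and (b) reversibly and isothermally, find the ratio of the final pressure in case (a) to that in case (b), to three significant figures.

For a diatomic ideal gas γ = 7/5.
Isothermal: P_b = P₁(V₁/V₂) = 0.114×18.
Adiabatic: P_a = P₁(V₁/V₂)^γ = 0.114×18^(7/5).
P_a/P_b = (V₁/V₂)^(γ−1) = 18^(2/5) = 3.178.

P_adiabatic / P_isothermal ≈ 3.18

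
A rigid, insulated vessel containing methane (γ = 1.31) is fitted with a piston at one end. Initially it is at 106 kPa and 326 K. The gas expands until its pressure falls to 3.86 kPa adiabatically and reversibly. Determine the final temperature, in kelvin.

T₂ ≈ 149 K

Adiabatic: T₂/T₁ = (P₂/P₁)^((γ−1)/γ).
T₂ = 326 × (3.86/106)^(0.237) = 148.9 K.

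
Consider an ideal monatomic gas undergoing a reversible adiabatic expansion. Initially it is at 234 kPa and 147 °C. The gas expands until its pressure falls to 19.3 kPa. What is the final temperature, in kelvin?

T₂ ≈ 155 K

Along an adiabat T P^((1−γ)/γ) is constant, so T₂ = T₁ (P₂/P₁)^((γ−1)/γ).
For a monatomic ideal gas γ = 5/3, so (γ−1)/γ = 2/5.
T₁ = 147 °C = 420.1 K.
T₂ = 420.1 × (19.3/234)^(2/5) = 154.9 K.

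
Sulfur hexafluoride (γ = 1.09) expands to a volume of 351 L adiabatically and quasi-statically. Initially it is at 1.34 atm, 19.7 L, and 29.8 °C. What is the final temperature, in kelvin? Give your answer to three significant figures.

Adiabatic: T₁V₁^(γ−1) = T₂V₂^(γ−1) ⇒ T₂ = T₁ (V₁/V₂)^(γ−1).
T₁ = 29.8 °C = 302.9 K.
T₂ = 302.9 × (19.7/351)^(0.09) = 233.8 K.

T₂ ≈ 234 K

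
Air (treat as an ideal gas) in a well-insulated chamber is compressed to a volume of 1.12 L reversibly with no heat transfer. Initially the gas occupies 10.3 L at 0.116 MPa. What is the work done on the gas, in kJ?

W ≈ 4.27 kJ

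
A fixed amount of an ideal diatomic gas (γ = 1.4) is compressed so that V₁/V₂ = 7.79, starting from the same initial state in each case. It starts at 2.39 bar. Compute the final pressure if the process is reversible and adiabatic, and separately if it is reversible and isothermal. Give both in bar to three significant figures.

adiabatic: 42.3 bar; isothermal: 18.6 bar

Isothermal: P₂ = P₁(V₁/V₂) = 2.39×7.79 = 18.62 bar.
Adiabatic: P₂ = P₁(V₁/V₂)^γ = 2.39×7.79^(1.4) = 42.32 bar.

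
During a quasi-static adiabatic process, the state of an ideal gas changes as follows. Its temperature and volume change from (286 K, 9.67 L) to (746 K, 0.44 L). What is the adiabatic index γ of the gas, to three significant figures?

TV^(γ−1) = const ⇒ γ − 1 = ln(T₂/T₁) / ln(V₁/V₂).
γ = 1 + ln(746/286) / ln(9.67/0.44) = 1.31.

γ ≈ 1.31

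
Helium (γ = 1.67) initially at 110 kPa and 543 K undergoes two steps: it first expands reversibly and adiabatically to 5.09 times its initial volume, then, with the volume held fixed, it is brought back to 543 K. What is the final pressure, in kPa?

Adiabatic step (PV^γ = const): P₂ = 110×(1/5.09)^(1.67) = 7.264 kPa; T₂ = 543×(1/5.09)^(0.67) = 182.5 K.
Isochoric: P₃ = P₂(T₃/T₂) = 7.264 × (543/182.5) = 21.61 kPa.

P₃ ≈ 21.6 kPa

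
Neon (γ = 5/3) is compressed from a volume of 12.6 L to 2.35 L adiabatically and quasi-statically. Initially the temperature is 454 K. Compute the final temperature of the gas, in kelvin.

For a reversible adiabat TV^(γ−1) is constant, so T₂ = T₁ (V₁/V₂)^(γ−1).
T₂ = 454 × (12.6/2.35)^(2/3) = 1391 K.

T₂ ≈ 1390 K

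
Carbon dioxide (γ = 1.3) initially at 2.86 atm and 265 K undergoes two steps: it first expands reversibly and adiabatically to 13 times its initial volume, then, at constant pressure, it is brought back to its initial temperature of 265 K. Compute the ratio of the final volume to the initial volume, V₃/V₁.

Adiabatic step: V₂/V₁ = 13; T₂ = T₁·(1/13)^(0.3) = 122.8 K.
Isobaric step: V₃/V₂ = T₃/T₂ = 265/122.8.
V₃/V₁ = (V₂/V₁)(V₃/V₂) = 13 × (265/122.8) = 28.06.

V₃/V₁ ≈ 28.1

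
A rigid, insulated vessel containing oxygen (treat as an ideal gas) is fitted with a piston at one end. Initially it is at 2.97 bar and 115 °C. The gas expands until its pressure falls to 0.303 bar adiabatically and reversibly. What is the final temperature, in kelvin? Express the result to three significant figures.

Adiabatic: T₂/T₁ = (P₂/P₁)^((γ−1)/γ).
For a diatomic ideal gas γ = 7/5, so (γ−1)/γ = 2/7.
T₁ = 115 °C = 388.1 K.
T₂ = 388.1 × (0.303/2.97)^(2/7) = 202.2 K.

T₂ ≈ 202 K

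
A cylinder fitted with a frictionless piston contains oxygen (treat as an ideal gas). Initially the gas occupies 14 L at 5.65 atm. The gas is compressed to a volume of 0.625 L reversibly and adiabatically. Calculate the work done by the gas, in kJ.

γ = 7/5 for a diatomic ideal gas.
P₂ = P₁(V₁/V₂)^γ = 5.65×(14/0.625)^(7/5) = 438.9 atm.
For a reversible adiabat, W_by_gas = (P₁V₁ − P₂V₂)/(γ−1).
W_by = (572500×0.014 − 4.447×10^7×0.000625) / (2/5) = -49450 J.

W ≈ -49.5 kJ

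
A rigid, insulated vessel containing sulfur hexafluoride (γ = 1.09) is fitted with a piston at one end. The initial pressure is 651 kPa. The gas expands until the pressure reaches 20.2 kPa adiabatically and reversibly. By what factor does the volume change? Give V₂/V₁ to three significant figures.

V₂/V₁ ≈ 24.2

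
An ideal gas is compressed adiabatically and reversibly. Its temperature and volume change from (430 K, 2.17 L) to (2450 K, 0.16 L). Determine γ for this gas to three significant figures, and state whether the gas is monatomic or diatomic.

TV^(γ−1) = const ⇒ γ − 1 = ln(T₂/T₁) / ln(V₁/V₂).
γ = 1 + ln(2450/430) / ln(2.17/0.16) = 1.667.
γ ≈ 1.67 is close to 5/3, so the gas is monatomic.

γ ≈ 1.67; monatomic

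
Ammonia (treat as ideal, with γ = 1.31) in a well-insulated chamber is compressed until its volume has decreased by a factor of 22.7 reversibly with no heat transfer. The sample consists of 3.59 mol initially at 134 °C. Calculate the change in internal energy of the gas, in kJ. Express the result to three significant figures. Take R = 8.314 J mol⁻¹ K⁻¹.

For a reversible adiabat TV^(γ−1) is constant, so T₂ = T₁ (V₁/V₂)^(γ−1).
T₁ = 134 °C = 407.1 K.
T₂ = 407.1 × 22.7^(0.31) = 1072 K.
Q = 0, so ΔU = W_on_gas = nCᵥΔT with Cᵥ = R/(γ−1) = 26.82 J/(mol·K).
ΔU = 3.59 × 26.82 × (1072 − 407.1) = 64000 J.

ΔU ≈ 64.0 kJ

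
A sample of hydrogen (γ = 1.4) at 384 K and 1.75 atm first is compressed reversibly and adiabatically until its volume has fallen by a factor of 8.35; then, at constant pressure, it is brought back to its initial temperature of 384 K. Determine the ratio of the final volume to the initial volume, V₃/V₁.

Adiabatic step: V₂/V₁ = 0.1198; T₂ = T₁·8.35^(0.4) = 897.4 K.
Isobaric step: V₃/V₂ = T₃/T₂ = 384/897.4.
V₃/V₁ = (V₂/V₁)(V₃/V₂) = 0.1198 × (384/897.4) = 0.05124.

V₃/V₁ ≈ 0.0512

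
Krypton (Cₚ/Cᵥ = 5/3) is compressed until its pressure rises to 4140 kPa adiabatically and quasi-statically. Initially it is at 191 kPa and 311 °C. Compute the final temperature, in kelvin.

Adiabatic: T₂/T₁ = (P₂/P₁)^((γ−1)/γ).
T₁ = 311 °C = 584.1 K.
T₂ = 584.1 × (4140/191)^(2/5) = 1999 K.

T₂ ≈ 2000 K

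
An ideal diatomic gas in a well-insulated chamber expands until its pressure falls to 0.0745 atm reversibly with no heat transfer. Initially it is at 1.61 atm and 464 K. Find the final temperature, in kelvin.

T₂ ≈ 193 K

Adiabatic: T₂/T₁ = (P₂/P₁)^((γ−1)/γ).
For a diatomic ideal gas γ = 7/5, so (γ−1)/γ = 2/7.
T₂ = 464 × (0.0745/1.61)^(2/7) = 192.8 K.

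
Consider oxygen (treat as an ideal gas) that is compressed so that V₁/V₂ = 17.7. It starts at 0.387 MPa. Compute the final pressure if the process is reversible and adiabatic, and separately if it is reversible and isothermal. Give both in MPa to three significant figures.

For a diatomic ideal gas γ = 7/5.
Isothermal: P₂ = P₁(V₁/V₂) = 0.387×17.7 = 6.85 MPa.
Adiabatic: P₂ = P₁(V₁/V₂)^γ = 0.387×17.7^(7/5) = 21.62 MPa.

adiabatic: 21.6 MPa; isothermal: 6.85 MPa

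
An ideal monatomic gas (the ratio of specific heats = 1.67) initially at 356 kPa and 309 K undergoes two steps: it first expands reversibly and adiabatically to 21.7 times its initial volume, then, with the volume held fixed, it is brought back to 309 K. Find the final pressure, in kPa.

P₃ ≈ 16.4 kPa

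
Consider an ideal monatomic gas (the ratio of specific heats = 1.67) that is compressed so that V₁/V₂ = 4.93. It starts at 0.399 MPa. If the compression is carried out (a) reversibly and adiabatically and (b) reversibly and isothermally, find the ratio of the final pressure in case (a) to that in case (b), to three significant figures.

Isothermal: P_b = P₁(V₁/V₂) = 0.399×4.93.
Adiabatic: P_a = P₁(V₁/V₂)^γ = 0.399×4.93^(1.67).
P_a/P_b = (V₁/V₂)^(γ−1) = 4.93^(0.67) = 2.912.

P_adiabatic / P_isothermal ≈ 2.91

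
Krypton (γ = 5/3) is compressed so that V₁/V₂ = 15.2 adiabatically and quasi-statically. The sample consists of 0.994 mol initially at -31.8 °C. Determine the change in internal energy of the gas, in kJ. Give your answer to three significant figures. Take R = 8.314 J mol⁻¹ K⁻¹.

For a reversible adiabat TV^(γ−1) is constant, so T₂ = T₁ (V₁/V₂)^(γ−1).
T₁ = -31.8 °C = 241.3 K.
T₂ = 241.3 × 15.2^(2/3) = 1481 K.
Q = 0, so ΔU = W_on_gas = nCᵥΔT with Cᵥ = R/(γ−1) = 12.47 J/(mol·K).
ΔU = 0.994 × 12.47 × (1481 − 241.3) = 15370 J.

ΔU ≈ 15.4 kJ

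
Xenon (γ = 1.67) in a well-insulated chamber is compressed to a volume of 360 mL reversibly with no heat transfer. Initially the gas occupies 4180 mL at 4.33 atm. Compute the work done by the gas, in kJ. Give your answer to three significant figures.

P₂ = P₁(V₁/V₂)^γ = 4.33×(4180/360)^(1.67) = 259.9 atm.
For a reversible adiabat, W_by_gas = (P₁V₁ − P₂V₂)/(γ−1).
W_by = (438700×0.00418 − 2.634×10^7×0.00036) / (0.67) = -11410 J.

W ≈ -11.4 kJ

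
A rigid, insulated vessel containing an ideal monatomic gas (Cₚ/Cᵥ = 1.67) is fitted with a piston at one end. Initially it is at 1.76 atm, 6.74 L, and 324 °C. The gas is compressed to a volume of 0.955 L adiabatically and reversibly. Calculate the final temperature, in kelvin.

T₂ ≈ 2210 K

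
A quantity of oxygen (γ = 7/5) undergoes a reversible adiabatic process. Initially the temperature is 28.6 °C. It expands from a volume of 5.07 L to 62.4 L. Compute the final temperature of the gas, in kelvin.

T₂ ≈ 111 K

For a reversible adiabat TV^(γ−1) is constant, so T₂ = T₁ (V₁/V₂)^(γ−1).
T₁ = 28.6 °C = 301.8 K.
T₂ = 301.8 × (5.07/62.4)^(2/5) = 110.6 K.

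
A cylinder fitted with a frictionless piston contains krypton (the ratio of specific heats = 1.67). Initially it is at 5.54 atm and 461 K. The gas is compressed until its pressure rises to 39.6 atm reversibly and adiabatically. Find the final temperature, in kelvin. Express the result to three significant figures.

T₂ ≈ 1010 K

Along an adiabat T P^((1−γ)/γ) is constant, so T₂ = T₁ (P₂/P₁)^((γ−1)/γ).
T₂ = 461 × (39.6/5.54)^(0.401) = 1015 K.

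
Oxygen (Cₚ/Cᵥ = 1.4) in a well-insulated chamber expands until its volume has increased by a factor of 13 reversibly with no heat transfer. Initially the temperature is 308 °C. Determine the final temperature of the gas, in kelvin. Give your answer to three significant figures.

For a reversible adiabat TV^(γ−1) is constant, so T₂ = T₁ (V₁/V₂)^(γ−1).
T₁ = 308 °C = 581.1 K.
T₂ = 581.1 × (1/13)^(0.4) = 208.3 K.

T₂ ≈ 208 K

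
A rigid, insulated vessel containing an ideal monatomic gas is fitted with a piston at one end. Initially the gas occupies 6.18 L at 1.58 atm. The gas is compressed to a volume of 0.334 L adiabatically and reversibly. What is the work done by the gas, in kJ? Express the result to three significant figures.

γ = 5/3 for a monatomic ideal gas.
P₂ = P₁(V₁/V₂)^γ = 1.58×(6.18/0.334)^(5/3) = 204.5 atm.
For a reversible adiabat, W_by_gas = (P₁V₁ − P₂V₂)/(γ−1).
W_by = (160100×0.00618 − 2.072×10^7×0.000334) / (2/3) = -8898 J.

W ≈ -8.90 kJ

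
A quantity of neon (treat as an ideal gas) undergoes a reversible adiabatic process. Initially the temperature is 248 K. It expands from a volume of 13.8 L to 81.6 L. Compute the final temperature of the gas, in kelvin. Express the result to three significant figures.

T₂ ≈ 75.8 K

For a reversible adiabat TV^(γ−1) is constant, so T₂ = T₁ (V₁/V₂)^(γ−1).
For a monatomic ideal gas γ = 5/3, so γ−1 = 2/3.
T₂ = 248 × (13.8/81.6)^(2/3) = 75.84 K.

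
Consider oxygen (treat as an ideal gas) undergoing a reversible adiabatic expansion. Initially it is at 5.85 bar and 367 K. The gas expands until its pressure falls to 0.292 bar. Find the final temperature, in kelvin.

Along an adiabat T P^((1−γ)/γ) is constant, so T₂ = T₁ (P₂/P₁)^((γ−1)/γ).
For a diatomic ideal gas γ = 7/5, so (γ−1)/γ = 2/7.
T₂ = 367 × (0.292/5.85)^(2/7) = 155.9 K.

T₂ ≈ 156 K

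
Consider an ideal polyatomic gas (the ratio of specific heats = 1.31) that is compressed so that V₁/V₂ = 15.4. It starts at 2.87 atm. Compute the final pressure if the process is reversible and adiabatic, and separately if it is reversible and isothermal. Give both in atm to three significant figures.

Isothermal: P₂ = P₁(V₁/V₂) = 2.87×15.4 = 44.2 atm.
Adiabatic: P₂ = P₁(V₁/V₂)^γ = 2.87×15.4^(1.31) = 103.2 atm.

adiabatic: 103 atm; isothermal: 44.2 atm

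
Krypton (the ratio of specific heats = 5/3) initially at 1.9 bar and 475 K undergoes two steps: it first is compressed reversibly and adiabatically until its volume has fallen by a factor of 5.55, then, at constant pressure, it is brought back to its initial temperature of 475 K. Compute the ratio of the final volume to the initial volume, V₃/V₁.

V₃/V₁ ≈ 0.0575

Adiabatic step: V₂/V₁ = 0.1802; T₂ = T₁·5.55^(2/3) = 1489 K.
Isobaric step: V₃/V₂ = T₃/T₂ = 475/1489.
V₃/V₁ = (V₂/V₁)(V₃/V₂) = 0.1802 × (475/1489) = 0.05748.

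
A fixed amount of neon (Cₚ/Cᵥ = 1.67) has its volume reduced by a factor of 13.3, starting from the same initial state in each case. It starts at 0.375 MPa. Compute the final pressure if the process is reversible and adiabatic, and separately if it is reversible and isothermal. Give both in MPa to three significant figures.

adiabatic: 28.2 MPa; isothermal: 4.99 MPa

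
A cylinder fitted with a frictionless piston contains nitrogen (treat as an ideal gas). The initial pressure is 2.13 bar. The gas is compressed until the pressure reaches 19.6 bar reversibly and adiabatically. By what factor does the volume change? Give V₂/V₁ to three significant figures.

V₂/V₁ ≈ 0.205

From PV^γ = const, V₂/V₁ = (P₁/P₂)^(1/γ).
For a diatomic ideal gas γ = 7/5.
V₂/V₁ = (2.13/19.6)^(5/7) = 0.2049.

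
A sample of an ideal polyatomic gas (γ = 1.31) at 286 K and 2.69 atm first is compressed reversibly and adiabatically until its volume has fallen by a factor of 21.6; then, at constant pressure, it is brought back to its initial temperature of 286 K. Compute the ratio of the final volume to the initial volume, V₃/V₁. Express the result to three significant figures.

V₃/V₁ ≈ 0.0179

Adiabatic step: V₂/V₁ = 0.0463; T₂ = T₁·21.6^(0.31) = 741.4 K.
Isobaric step: V₃/V₂ = T₃/T₂ = 286/741.4.
V₃/V₁ = (V₂/V₁)(V₃/V₂) = 0.0463 × (286/741.4) = 0.01786.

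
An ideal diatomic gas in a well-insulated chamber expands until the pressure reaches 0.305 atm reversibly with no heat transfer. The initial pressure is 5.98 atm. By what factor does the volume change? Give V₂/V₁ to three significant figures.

V₂/V₁ ≈ 8.38

From PV^γ = const, V₂/V₁ = (P₁/P₂)^(1/γ).
For a diatomic ideal gas γ = 7/5.
V₂/V₁ = (5.98/0.305)^(5/7) = 8.378.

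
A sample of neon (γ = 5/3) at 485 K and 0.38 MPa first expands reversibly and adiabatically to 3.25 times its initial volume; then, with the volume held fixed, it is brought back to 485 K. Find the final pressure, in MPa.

Adiabatic step (PV^γ = const): P₂ = 0.38×(1/3.25)^(5/3) = 0.05329 MPa; T₂ = 485×(1/3.25)^(2/3) = 221 K.
Isochoric: P₃ = P₂(T₃/T₂) = 0.05329 × (485/221) = 0.1169 MPa.

P₃ ≈ 0.117 MPa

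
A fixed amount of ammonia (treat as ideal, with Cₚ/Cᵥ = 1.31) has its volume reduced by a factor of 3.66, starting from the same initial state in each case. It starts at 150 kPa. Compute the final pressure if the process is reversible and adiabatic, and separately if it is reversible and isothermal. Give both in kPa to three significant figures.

adiabatic: 821 kPa; isothermal: 549 kPa

Isothermal: P₂ = P₁(V₁/V₂) = 150×3.66 = 549 kPa.
Adiabatic: P₂ = P₁(V₁/V₂)^γ = 150×3.66^(1.31) = 820.8 kPa.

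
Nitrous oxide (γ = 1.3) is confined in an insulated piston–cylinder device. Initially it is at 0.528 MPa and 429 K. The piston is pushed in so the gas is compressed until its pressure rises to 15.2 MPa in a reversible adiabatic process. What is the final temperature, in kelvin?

Along an adiabat T P^((1−γ)/γ) is constant, so T₂ = T₁ (P₂/P₁)^((γ−1)/γ).
T₂ = 429 × (15.2/0.528)^(0.231) = 931.5 K.

T₂ ≈ 932 K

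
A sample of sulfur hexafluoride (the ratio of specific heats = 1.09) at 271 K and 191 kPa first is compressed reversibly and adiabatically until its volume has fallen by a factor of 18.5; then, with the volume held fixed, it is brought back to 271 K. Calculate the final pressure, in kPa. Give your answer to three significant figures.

Adiabatic step (PV^γ = const): P₂ = 191×18.5^(1.09) = 4595 kPa; T₂ = 271×18.5^(0.09) = 352.4 K.
Isochoric: P₃ = P₂(T₃/T₂) = 4595 × (271/352.4) = 3534 kPa.

P₃ ≈ 3530 kPa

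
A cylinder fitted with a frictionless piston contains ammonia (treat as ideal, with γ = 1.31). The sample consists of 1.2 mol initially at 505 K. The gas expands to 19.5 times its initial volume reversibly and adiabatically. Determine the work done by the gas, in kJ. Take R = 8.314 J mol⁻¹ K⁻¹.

For a reversible adiabat TV^(γ−1) is constant, so T₂ = T₁ (V₁/V₂)^(γ−1).
T₂ = 505 × (1/19.5)^(0.31) = 201.1 K.
Q = 0, so ΔU = W_on_gas = nCᵥΔT with Cᵥ = R/(γ−1) = 26.82 J/(mol·K).
ΔU = 1.2 × 26.82 × (201.1 − 505) = -9781 J.
Work done by the gas = −ΔU = 9781 J.

W ≈ 9.78 kJ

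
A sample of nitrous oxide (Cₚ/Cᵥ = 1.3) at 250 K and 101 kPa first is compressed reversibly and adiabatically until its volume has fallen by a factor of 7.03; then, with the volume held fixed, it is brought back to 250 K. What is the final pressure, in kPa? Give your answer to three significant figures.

P₃ ≈ 710 kPa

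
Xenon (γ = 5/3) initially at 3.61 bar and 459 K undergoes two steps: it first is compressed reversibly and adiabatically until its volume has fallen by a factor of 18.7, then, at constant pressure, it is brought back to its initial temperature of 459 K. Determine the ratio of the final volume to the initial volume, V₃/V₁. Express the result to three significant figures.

V₃/V₁ ≈ 0.00759

Adiabatic step: V₂/V₁ = 0.05348; T₂ = T₁·18.7^(2/3) = 3234 K.
Isobaric step: V₃/V₂ = T₃/T₂ = 459/3234.
V₃/V₁ = (V₂/V₁)(V₃/V₂) = 0.05348 × (459/3234) = 0.00759.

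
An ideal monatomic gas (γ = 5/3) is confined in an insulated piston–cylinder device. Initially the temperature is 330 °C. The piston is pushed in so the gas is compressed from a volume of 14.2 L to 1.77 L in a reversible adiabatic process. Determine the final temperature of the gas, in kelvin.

T₂ ≈ 2420 K

For a reversible adiabat TV^(γ−1) is constant, so T₂ = T₁ (V₁/V₂)^(γ−1).
T₁ = 330 °C = 603.1 K.
T₂ = 603.1 × (14.2/1.77)^(2/3) = 2417 K.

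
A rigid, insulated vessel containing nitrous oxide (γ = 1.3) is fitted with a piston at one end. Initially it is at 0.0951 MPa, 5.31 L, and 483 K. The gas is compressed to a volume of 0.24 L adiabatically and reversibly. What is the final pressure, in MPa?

P₂ ≈ 5.33 MPa

Adiabatic: P₁V₁^γ = P₂V₂^γ ⇒ P₂ = P₁ (V₁/V₂)^γ.
P₂ = 0.0951 × (5.31/0.24)^(1.3) = 5.328 MPa.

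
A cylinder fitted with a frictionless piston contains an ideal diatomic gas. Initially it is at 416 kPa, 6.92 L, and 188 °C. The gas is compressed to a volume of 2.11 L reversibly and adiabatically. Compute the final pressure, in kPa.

P₂ ≈ 2190 kPa

Since PV^γ is constant along a reversible adiabat, P₂ = P₁ (V₁/V₂)^γ.
γ = 7/5 for a diatomic ideal gas.
P₂ = 416 × (6.92/2.11)^(7/5) = 2194 kPa.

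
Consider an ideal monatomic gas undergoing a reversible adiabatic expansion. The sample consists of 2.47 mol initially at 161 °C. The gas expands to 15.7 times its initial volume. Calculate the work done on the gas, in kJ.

W ≈ -11.2 kJ

For a reversible adiabat TV^(γ−1) is constant, so T₂ = T₁ (V₁/V₂)^(γ−1).
γ = 5/3 for a monatomic ideal gas, so γ−1 = 2/3.
T₁ = 161 °C = 434.1 K.
T₂ = 434.1 × (1/15.7)^(2/3) = 69.24 K.
Q = 0, so ΔU = W_on_gas = nCᵥΔT with Cᵥ = R/(γ−1) = 12.47 J/(mol·K).
ΔU = 2.47 × 12.47 × (69.24 − 434.1) = -11240 J.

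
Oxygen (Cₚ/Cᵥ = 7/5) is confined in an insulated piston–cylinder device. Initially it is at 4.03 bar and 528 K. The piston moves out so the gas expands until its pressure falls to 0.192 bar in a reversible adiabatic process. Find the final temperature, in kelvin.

Along an adiabat T P^((1−γ)/γ) is constant, so T₂ = T₁ (P₂/P₁)^((γ−1)/γ).
T₂ = 528 × (0.192/4.03)^(2/7) = 221.3 K.

T₂ ≈ 221 K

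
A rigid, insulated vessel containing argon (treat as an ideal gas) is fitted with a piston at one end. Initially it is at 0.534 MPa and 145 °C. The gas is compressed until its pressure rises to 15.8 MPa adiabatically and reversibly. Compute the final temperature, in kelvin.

Adiabatic: T₂/T₁ = (P₂/P₁)^((γ−1)/γ).
For a monatomic ideal gas γ = 5/3, so (γ−1)/γ = 2/5.
T₁ = 145 °C = 418.1 K.
T₂ = 418.1 × (15.8/0.534)^(2/5) = 1621 K.

T₂ ≈ 1620 K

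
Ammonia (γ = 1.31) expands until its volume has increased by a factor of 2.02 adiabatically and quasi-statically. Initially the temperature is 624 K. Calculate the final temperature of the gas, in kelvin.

T₂ ≈ 502 K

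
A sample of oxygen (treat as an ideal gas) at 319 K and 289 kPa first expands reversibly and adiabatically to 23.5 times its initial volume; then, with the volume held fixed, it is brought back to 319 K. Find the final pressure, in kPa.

P₃ ≈ 12.3 kPa

For a diatomic ideal gas γ = 7/5.
Adiabatic step (PV^γ = const): P₂ = 289×(1/23.5)^(7/5) = 3.479 kPa; T₂ = 319×(1/23.5)^(2/5) = 90.23 K.
Isochoric: P₃ = P₂(T₃/T₂) = 3.479 × (319/90.23) = 12.3 kPa.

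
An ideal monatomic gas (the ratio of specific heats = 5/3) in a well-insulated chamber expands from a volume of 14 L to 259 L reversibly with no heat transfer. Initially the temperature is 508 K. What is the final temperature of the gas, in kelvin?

Adiabatic: T₁V₁^(γ−1) = T₂V₂^(γ−1) ⇒ T₂ = T₁ (V₁/V₂)^(γ−1).
T₂ = 508 × (14/259)^(2/3) = 72.62 K.

T₂ ≈ 72.6 K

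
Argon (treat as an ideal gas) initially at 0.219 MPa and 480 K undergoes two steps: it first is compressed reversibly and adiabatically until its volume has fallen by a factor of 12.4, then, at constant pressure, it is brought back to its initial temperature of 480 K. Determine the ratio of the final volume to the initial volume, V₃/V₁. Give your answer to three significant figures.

V₃/V₁ ≈ 0.0151

For a monatomic ideal gas γ = 5/3.
Adiabatic step: V₂/V₁ = 0.08065; T₂ = T₁·12.4^(2/3) = 2572 K.
Isobaric step: V₃/V₂ = T₃/T₂ = 480/2572.
V₃/V₁ = (V₂/V₁)(V₃/V₂) = 0.08065 × (480/2572) = 0.01505.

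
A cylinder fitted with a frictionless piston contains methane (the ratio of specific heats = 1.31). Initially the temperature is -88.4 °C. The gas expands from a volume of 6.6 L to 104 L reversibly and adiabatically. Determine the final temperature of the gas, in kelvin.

T₂ ≈ 78.6 K

Adiabatic: T₁V₁^(γ−1) = T₂V₂^(γ−1) ⇒ T₂ = T₁ (V₁/V₂)^(γ−1).
T₁ = -88.4 °C = 184.7 K.
T₂ = 184.7 × (6.6/104)^(0.31) = 78.59 K.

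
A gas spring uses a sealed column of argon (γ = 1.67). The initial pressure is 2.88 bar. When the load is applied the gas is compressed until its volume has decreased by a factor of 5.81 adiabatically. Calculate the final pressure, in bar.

P₂ ≈ 54.4 bar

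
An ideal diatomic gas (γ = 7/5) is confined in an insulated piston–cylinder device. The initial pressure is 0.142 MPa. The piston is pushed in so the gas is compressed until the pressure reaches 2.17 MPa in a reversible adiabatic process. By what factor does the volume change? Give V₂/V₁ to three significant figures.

V₂/V₁ ≈ 0.143

From PV^γ = const, V₂/V₁ = (P₁/P₂)^(1/γ).
V₂/V₁ = (0.142/2.17)^(5/7) = 0.1426.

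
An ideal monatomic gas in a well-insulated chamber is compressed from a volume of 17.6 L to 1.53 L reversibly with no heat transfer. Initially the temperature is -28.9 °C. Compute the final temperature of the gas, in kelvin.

T₂ ≈ 1240 K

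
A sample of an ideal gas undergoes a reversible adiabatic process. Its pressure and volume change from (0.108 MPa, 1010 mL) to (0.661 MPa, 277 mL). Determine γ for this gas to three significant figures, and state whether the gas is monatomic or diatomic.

γ ≈ 1.40; diatomic

PV^γ = const ⇒ γ = ln(P₂/P₁) / ln(V₁/V₂).
γ = ln(0.661/0.108) / ln(1010/277) = 1.4.
γ ≈ 1.40 is close to 7/5, so the gas is diatomic.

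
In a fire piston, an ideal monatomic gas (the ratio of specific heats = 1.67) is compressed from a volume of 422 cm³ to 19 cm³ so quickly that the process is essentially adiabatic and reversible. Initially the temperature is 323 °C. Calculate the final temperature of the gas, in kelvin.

T₂ ≈ 4760 K

For a reversible adiabat TV^(γ−1) is constant, so T₂ = T₁ (V₁/V₂)^(γ−1).
T₁ = 323 °C = 596.1 K.
T₂ = 596.1 × (422/19)^(0.67) = 4759 K.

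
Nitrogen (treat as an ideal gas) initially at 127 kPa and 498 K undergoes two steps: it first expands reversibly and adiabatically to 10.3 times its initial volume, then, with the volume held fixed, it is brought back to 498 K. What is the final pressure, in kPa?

P₃ ≈ 12.3 kPa

For a diatomic ideal gas γ = 7/5.
Adiabatic step (PV^γ = const): P₂ = 127×(1/10.3)^(7/5) = 4.851 kPa; T₂ = 498×(1/10.3)^(2/5) = 195.9 K.
Isochoric: P₃ = P₂(T₃/T₂) = 4.851 × (498/195.9) = 12.33 kPa.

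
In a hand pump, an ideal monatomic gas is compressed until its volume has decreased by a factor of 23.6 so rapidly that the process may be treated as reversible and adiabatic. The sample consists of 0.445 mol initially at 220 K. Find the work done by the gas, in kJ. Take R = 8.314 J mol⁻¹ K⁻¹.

For a reversible adiabat TV^(γ−1) is constant, so T₂ = T₁ (V₁/V₂)^(γ−1).
γ = 5/3 for a monatomic ideal gas, so γ−1 = 2/3.
T₂ = 220 × 23.6^(2/3) = 1810 K.
Q = 0, so ΔU = W_on_gas = nCᵥΔT with Cᵥ = R/(γ−1) = 12.47 J/(mol·K).
ΔU = 0.445 × 12.47 × (1810 − 220) = 8824 J.
Work done by the gas = −ΔU = -8824 J.

W ≈ -8.82 kJ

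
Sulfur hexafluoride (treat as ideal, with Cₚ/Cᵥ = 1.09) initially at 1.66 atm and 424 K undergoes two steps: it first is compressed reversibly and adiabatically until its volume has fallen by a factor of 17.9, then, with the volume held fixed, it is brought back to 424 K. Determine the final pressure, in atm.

P₃ ≈ 29.7 atm

Adiabatic step (PV^γ = const): P₂ = 1.66×17.9^(1.09) = 38.52 atm; T₂ = 424×17.9^(0.09) = 549.7 K.
Isochoric: P₃ = P₂(T₃/T₂) = 38.52 × (424/549.7) = 29.71 atm.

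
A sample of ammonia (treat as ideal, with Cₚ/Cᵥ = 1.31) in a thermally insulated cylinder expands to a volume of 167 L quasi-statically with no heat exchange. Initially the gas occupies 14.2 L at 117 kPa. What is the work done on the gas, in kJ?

P₂ = P₁(V₁/V₂)^γ = 117×(14.2/167)^(1.31) = 4.634 kPa.
For a reversible adiabat, W_by_gas = (P₁V₁ − P₂V₂)/(γ−1).
W_by = (117000×0.0142 − 4634×0.167) / (0.31) = 2863 J.
W_on_gas = −W_by = -2863 J.

W ≈ -2.86 kJ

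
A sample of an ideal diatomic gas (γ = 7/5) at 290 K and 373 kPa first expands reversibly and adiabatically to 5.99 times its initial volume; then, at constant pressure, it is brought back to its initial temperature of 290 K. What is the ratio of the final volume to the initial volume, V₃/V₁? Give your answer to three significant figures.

V₃/V₁ ≈ 12.3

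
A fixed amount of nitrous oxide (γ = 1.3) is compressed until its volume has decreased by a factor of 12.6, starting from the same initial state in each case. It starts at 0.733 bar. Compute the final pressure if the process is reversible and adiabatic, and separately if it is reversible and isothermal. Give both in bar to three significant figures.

adiabatic: 19.8 bar; isothermal: 9.24 bar

Isothermal: P₂ = P₁(V₁/V₂) = 0.733×12.6 = 9.236 bar.
Adiabatic: P₂ = P₁(V₁/V₂)^γ = 0.733×12.6^(1.3) = 19.75 bar.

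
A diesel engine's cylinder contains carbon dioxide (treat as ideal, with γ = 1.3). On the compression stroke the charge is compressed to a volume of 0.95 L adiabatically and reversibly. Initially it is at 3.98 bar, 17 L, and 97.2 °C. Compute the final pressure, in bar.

P₂ ≈ 169 bar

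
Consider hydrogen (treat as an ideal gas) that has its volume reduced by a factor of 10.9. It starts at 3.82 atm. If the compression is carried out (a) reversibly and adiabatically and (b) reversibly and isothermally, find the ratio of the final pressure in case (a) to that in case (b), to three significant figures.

P_adiabatic / P_isothermal ≈ 2.60

For a diatomic ideal gas γ = 7/5.
Isothermal: P_b = P₁(V₁/V₂) = 3.82×10.9.
Adiabatic: P_a = P₁(V₁/V₂)^γ = 3.82×10.9^(7/5).
P_a/P_b = (V₁/V₂)^(γ−1) = 10.9^(2/5) = 2.6.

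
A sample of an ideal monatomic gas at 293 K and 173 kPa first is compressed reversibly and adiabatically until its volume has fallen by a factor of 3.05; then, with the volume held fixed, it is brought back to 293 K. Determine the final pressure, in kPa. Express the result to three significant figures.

P₃ ≈ 528 kPa

For a monatomic ideal gas γ = 5/3.
Adiabatic step (PV^γ = const): P₂ = 173×3.05^(5/3) = 1110 kPa; T₂ = 293×3.05^(2/3) = 616.2 K.
Isochoric: P₃ = P₂(T₃/T₂) = 1110 × (293/616.2) = 527.6 kPa.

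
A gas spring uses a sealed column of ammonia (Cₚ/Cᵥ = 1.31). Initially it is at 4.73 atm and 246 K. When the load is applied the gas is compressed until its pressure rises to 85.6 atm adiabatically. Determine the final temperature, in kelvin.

T₂ ≈ 488 K

Adiabatic: T₂/T₁ = (P₂/P₁)^((γ−1)/γ).
T₂ = 246 × (85.6/4.73)^(0.237) = 488.1 K.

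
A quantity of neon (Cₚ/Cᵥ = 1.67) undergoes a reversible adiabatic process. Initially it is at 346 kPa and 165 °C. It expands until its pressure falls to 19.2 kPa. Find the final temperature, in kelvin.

T₂ ≈ 137 K

Along an adiabat T P^((1−γ)/γ) is constant, so T₂ = T₁ (P₂/P₁)^((γ−1)/γ).
T₁ = 165 °C = 438.1 K.
T₂ = 438.1 × (19.2/346)^(0.401) = 137.3 K.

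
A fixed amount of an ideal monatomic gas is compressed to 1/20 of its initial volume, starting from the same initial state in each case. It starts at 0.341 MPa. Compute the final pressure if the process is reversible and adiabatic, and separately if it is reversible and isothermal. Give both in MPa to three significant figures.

For a monatomic ideal gas γ = 5/3.
Isothermal: P₂ = P₁(V₁/V₂) = 0.341×20 = 6.82 MPa.
Adiabatic: P₂ = P₁(V₁/V₂)^γ = 0.341×20^(5/3) = 50.25 MPa.

adiabatic: 50.3 MPa; isothermal: 6.82 MPa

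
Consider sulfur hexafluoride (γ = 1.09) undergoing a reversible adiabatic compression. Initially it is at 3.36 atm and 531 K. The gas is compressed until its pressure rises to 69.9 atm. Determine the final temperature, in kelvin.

T₂ ≈ 682 K

Along an adiabat T P^((1−γ)/γ) is constant, so T₂ = T₁ (P₂/P₁)^((γ−1)/γ).
T₂ = 531 × (69.9/3.36)^(0.0826) = 682.2 K.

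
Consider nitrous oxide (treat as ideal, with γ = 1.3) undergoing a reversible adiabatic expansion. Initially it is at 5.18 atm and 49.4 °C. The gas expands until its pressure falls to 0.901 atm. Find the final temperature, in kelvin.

T₂ ≈ 215 K

Along an adiabat T P^((1−γ)/γ) is constant, so T₂ = T₁ (P₂/P₁)^((γ−1)/γ).
T₁ = 49.4 °C = 322.5 K.
T₂ = 322.5 × (0.901/5.18)^(0.231) = 215.4 K.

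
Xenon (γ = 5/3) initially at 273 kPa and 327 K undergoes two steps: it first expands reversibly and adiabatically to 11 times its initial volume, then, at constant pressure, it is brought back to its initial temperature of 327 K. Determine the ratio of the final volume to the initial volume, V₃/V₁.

V₃/V₁ ≈ 54.4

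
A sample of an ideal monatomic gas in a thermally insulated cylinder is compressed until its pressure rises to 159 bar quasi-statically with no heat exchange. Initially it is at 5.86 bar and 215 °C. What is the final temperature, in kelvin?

T₂ ≈ 1830 K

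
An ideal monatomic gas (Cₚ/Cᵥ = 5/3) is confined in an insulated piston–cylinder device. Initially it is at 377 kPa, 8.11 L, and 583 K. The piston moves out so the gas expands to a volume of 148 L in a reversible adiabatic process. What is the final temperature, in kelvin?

Adiabatic: T₁V₁^(γ−1) = T₂V₂^(γ−1) ⇒ T₂ = T₁ (V₁/V₂)^(γ−1).
T₂ = 583 × (8.11/148)^(2/3) = 84.11 K.

T₂ ≈ 84.1 K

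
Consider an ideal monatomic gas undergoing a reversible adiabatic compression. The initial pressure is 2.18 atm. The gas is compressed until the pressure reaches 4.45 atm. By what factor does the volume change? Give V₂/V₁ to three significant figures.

V₂/V₁ ≈ 0.652

From PV^γ = const, V₂/V₁ = (P₁/P₂)^(1/γ).
For a monatomic ideal gas γ = 5/3.
V₂/V₁ = (2.18/4.45)^(3/5) = 0.6517.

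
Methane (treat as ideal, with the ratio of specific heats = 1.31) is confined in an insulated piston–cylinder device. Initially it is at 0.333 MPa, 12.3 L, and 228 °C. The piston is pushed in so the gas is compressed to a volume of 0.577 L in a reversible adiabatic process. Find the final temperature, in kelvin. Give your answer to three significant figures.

T₂ ≈ 1290 K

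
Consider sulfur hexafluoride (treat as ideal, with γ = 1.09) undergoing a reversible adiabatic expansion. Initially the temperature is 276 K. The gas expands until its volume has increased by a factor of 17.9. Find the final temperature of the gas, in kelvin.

T₂ ≈ 213 K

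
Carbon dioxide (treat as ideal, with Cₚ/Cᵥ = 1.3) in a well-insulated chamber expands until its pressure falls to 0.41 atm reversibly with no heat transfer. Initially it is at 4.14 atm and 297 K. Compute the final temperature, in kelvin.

Adiabatic: T₂/T₁ = (P₂/P₁)^((γ−1)/γ).
T₂ = 297 × (0.41/4.14)^(0.231) = 174.2 K.

T₂ ≈ 174 K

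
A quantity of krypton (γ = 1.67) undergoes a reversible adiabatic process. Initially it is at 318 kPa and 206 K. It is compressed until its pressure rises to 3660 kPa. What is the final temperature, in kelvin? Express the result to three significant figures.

T₂ ≈ 549 K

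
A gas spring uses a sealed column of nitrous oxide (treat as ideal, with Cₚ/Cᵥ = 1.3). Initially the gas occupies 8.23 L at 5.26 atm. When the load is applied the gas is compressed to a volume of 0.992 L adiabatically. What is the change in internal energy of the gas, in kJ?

ΔU ≈ 13.0 kJ

P₂ = P₁(V₁/V₂)^γ = 5.26×(8.23/0.992)^(1.3) = 82.33 atm.
For a reversible adiabat, W_by_gas = (P₁V₁ − P₂V₂)/(γ−1).
W_by = (533000×0.00823 − 8.342×10^6×0.000992) / (0.3) = -12960 J.
Q = 0 ⇒ ΔU = −W_by = 12960 J.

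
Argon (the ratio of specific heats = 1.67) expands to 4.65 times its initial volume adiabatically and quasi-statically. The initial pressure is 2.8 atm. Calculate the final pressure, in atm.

P₂ ≈ 0.215 atm

Adiabatic: P₁V₁^γ = P₂V₂^γ ⇒ P₂ = P₁ (V₁/V₂)^γ.
P₂ = 2.8 × (1/4.65)^(1.67) = 0.215 atm.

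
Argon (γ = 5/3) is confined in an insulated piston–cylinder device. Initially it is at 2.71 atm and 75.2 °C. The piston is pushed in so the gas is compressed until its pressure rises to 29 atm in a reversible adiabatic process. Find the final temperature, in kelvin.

T₂ ≈ 899 K

Adiabatic: T₂/T₁ = (P₂/P₁)^((γ−1)/γ).
T₁ = 75.2 °C = 348.3 K.
T₂ = 348.3 × (29/2.71)^(2/5) = 899.1 K.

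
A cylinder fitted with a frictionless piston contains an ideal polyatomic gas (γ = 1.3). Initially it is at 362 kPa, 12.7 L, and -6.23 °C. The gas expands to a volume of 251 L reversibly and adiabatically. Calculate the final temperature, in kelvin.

For a reversible adiabat TV^(γ−1) is constant, so T₂ = T₁ (V₁/V₂)^(γ−1).
T₁ = -6.23 °C = 266.9 K.
T₂ = 266.9 × (12.7/251)^(0.3) = 109 K.

T₂ ≈ 109 K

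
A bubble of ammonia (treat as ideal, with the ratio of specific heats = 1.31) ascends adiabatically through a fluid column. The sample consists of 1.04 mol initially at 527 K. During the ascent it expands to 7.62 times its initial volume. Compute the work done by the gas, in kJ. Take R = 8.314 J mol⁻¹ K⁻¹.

W ≈ 6.87 kJ

For a reversible adiabat TV^(γ−1) is constant, so T₂ = T₁ (V₁/V₂)^(γ−1).
T₂ = 527 × (1/7.62)^(0.31) = 280.8 K.
Q = 0, so ΔU = W_on_gas = nCᵥΔT with Cᵥ = R/(γ−1) = 26.82 J/(mol·K).
ΔU = 1.04 × 26.82 × (280.8 − 527) = -6867 J.
Work done by the gas = −ΔU = 6867 J.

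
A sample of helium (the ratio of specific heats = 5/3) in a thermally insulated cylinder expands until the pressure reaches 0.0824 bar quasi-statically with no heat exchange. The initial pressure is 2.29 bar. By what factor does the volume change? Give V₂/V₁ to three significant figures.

V₂/V₁ ≈ 7.35

From PV^γ = const, V₂/V₁ = (P₁/P₂)^(1/γ).
V₂/V₁ = (2.29/0.0824)^(3/5) = 7.351.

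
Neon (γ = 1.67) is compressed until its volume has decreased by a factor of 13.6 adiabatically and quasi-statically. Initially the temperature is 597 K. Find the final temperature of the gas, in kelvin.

T₂ ≈ 3430 K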